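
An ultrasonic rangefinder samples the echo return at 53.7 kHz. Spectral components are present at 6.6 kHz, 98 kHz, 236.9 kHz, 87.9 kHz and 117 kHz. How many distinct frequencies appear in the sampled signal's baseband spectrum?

5

fs/2 = 26.85 kHz.
6.6 kHz ≤ fs/2 = 26.85 kHz, passes unchanged.
98 kHz mod fs = 44.3 kHz.
44.3 kHz > fs/2 = 26.85 kHz, folds to fs − 44.3 kHz = 9.4 kHz.
236.9 kHz mod fs = 22.1 kHz.
22.1 kHz ≤ fs/2 = 26.85 kHz, appears at 22.1 kHz.
87.9 kHz mod fs = 34.2 kHz.
34.2 kHz > fs/2 = 26.85 kHz, folds to fs − 34.2 kHz = 19.5 kHz.
117 kHz mod fs = 9.6 kHz.
9.6 kHz ≤ fs/2 = 26.85 kHz, appears at 9.6 kHz.
Distinct values: {6.6 kHz, 9.4 kHz, 9.6 kHz, 19.5 kHz, 22.1 kHz} → 5.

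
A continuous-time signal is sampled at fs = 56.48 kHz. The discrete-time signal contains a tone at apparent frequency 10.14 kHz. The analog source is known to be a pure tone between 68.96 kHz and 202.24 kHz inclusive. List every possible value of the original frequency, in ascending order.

Frequencies that alias to 10.14 kHz are k·fs ± 10.14 kHz for integer k ≥ 0.
k=0: 10.14 kHz.
k=1: 46.34 kHz, 66.62 kHz.
k=2: 102.82 kHz, 123.1 kHz.
k=3: 159.3 kHz, 179.58 kHz.
k=4: 215.78 kHz, 236.06 kHz.
Within [68.96 kHz, 202.24 kHz]: 102.82 kHz, 123.1 kHz, 159.3 kHz, 179.58 kHz.

102.82 kHz, 123.1 kHz, 159.3 kHz, 179.58 kHz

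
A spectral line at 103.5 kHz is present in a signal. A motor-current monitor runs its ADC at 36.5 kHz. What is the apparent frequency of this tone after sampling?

6 kHz

103.5 kHz mod fs = 30.5 kHz.
30.5 kHz > fs/2 = 18.25 kHz, folds to fs − 30.5 kHz = 6 kHz.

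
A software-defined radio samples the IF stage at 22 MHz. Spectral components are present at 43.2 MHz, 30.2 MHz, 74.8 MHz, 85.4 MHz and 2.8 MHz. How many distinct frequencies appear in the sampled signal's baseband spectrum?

5

fs/2 = 11 MHz.
43.2 MHz mod fs = 21.2 MHz.
21.2 MHz > fs/2 = 11 MHz, folds to fs − 21.2 MHz = 0.8 MHz.
30.2 MHz mod fs = 8.2 MHz.
8.2 MHz ≤ fs/2 = 11 MHz, appears at 8.2 MHz.
74.8 MHz mod fs = 8.8 MHz.
8.8 MHz ≤ fs/2 = 11 MHz, appears at 8.8 MHz.
85.4 MHz mod fs = 19.4 MHz.
19.4 MHz > fs/2 = 11 MHz, folds to fs − 19.4 MHz = 2.6 MHz.
2.8 MHz ≤ fs/2 = 11 MHz, passes unchanged.
Distinct values: {0.8 MHz, 2.6 MHz, 2.8 MHz, 8.2 MHz, 8.8 MHz} → 5.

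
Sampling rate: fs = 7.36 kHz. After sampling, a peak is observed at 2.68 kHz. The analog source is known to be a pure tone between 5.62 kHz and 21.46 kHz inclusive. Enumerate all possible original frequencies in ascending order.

Frequencies that alias to 2.68 kHz are k·fs ± 2.68 kHz for integer k ≥ 0.
k=0: 2.68 kHz.
k=1: 4.68 kHz, 10.04 kHz.
k=2: 12.04 kHz, 17.4 kHz.
k=3: 19.4 kHz, 24.76 kHz.
k=4: 26.76 kHz, 32.12 kHz.
Within [5.62 kHz, 21.46 kHz]: 10.04 kHz, 12.04 kHz, 17.4 kHz, 19.4 kHz.

10.04 kHz, 12.04 kHz, 17.4 kHz, 19.4 kHz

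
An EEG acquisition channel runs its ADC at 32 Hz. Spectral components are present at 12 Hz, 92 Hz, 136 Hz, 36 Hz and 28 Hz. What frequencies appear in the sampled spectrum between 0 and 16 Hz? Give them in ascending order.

4 Hz, 8 Hz, 12 Hz

fs/2 = 16 Hz.
12 Hz ≤ fs/2 = 16 Hz, passes unchanged.
92 Hz mod fs = 28 Hz.
28 Hz > fs/2 = 16 Hz, folds to fs − 28 Hz = 4 Hz.
136 Hz mod fs = 8 Hz.
8 Hz ≤ fs/2 = 16 Hz, appears at 8 Hz.
36 Hz mod fs = 4 Hz.
4 Hz ≤ fs/2 = 16 Hz, appears at 4 Hz.
28 Hz > fs/2 = 16 Hz, folds to fs − 28 Hz = 4 Hz.
Distinct values: {4 Hz, 8 Hz, 12 Hz}.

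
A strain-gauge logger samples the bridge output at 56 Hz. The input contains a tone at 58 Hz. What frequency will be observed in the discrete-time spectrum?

58 Hz mod fs = 2 Hz.
2 Hz ≤ fs/2 = 28 Hz, appears at 2 Hz.

2 Hz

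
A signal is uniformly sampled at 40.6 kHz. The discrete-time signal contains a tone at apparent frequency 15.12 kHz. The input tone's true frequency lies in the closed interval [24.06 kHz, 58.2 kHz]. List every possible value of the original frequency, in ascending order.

25.48 kHz, 55.72 kHz

Frequencies that alias to 15.12 kHz are k·fs ± 15.12 kHz for integer k ≥ 0.
k=0: 15.12 kHz.
k=1: 25.48 kHz, 55.72 kHz.
k=2: 66.08 kHz, 96.32 kHz.
Within [24.06 kHz, 58.2 kHz]: 25.48 kHz, 55.72 kHz.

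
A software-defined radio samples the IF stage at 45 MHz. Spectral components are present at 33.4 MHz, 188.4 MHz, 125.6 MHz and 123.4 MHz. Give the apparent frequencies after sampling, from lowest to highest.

fs/2 = 22.5 MHz.
33.4 MHz > fs/2 = 22.5 MHz, folds to fs − 33.4 MHz = 11.6 MHz.
188.4 MHz mod fs = 8.4 MHz.
8.4 MHz ≤ fs/2 = 22.5 MHz, appears at 8.4 MHz.
125.6 MHz mod fs = 35.6 MHz.
35.6 MHz > fs/2 = 22.5 MHz, folds to fs − 35.6 MHz = 9.4 MHz.
123.4 MHz mod fs = 33.4 MHz.
33.4 MHz > fs/2 = 22.5 MHz, folds to fs − 33.4 MHz = 11.6 MHz.
Distinct values: {8.4 MHz, 9.4 MHz, 11.6 MHz}.

8.4 MHz, 9.4 MHz, 11.6 MHz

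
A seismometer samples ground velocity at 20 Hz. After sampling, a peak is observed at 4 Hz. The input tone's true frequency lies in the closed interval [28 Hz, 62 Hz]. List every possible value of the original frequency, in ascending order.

36 Hz, 44 Hz, 56 Hz

Frequencies that alias to 4 Hz are k·fs ± 4 Hz for integer k ≥ 0.
k=0: 4 Hz.
k=1: 16 Hz, 24 Hz.
k=2: 36 Hz, 44 Hz.
k=3: 56 Hz, 64 Hz.
k=4: 76 Hz, 84 Hz.
Within [28 Hz, 62 Hz]: 36 Hz, 44 Hz, 56 Hz.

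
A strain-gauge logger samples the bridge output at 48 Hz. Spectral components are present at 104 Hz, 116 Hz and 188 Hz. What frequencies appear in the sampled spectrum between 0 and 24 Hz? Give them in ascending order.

fs/2 = 24 Hz.
104 Hz mod fs = 8 Hz.
8 Hz ≤ fs/2 = 24 Hz, appears at 8 Hz.
116 Hz mod fs = 20 Hz.
20 Hz ≤ fs/2 = 24 Hz, appears at 20 Hz.
188 Hz mod fs = 44 Hz.
44 Hz > fs/2 = 24 Hz, folds to fs − 44 Hz = 4 Hz.
Distinct values: {4 Hz, 8 Hz, 20 Hz}.

4 Hz, 8 Hz, 20 Hz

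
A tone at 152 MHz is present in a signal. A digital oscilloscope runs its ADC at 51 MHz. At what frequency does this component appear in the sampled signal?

152 MHz mod fs = 50 MHz.
50 MHz > fs/2 = 25.5 MHz, folds to fs − 50 MHz = 1 MHz.

1 MHz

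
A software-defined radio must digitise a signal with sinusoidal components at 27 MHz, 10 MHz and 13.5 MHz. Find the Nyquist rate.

Highest-frequency component: 27 MHz.
Nyquist rate = 2 × 27 MHz = 54 MHz.

54 MHz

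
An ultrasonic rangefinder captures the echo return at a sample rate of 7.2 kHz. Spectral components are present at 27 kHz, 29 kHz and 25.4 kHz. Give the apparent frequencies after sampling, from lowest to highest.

fs/2 = 3.6 kHz.
27 kHz mod fs = 5.4 kHz.
5.4 kHz > fs/2 = 3.6 kHz, folds to fs − 5.4 kHz = 1.8 kHz.
29 kHz mod fs = 0.2 kHz.
0.2 kHz ≤ fs/2 = 3.6 kHz, appears at 0.2 kHz.
25.4 kHz mod fs = 3.8 kHz.
3.8 kHz > fs/2 = 3.6 kHz, folds to fs − 3.8 kHz = 3.4 kHz.
Distinct values: {0.2 kHz, 1.8 kHz, 3.4 kHz}.

0.2 kHz, 1.8 kHz, 3.4 kHz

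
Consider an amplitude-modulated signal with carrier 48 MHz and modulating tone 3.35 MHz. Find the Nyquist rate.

102.7 MHz

AM sidebands sit at fc ± fm = 44.65 MHz and 51.35 MHz.
Highest-frequency component: 51.35 MHz.
Nyquist rate = 2 × 51.35 MHz = 102.7 MHz.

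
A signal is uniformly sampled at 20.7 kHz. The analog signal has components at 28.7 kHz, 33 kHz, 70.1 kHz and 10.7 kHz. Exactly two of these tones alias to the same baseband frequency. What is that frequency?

8 kHz

fs/2 = 10.35 kHz.
28.7 kHz mod fs = 8 kHz.
8 kHz ≤ fs/2 = 10.35 kHz, appears at 8 kHz.
33 kHz mod fs = 12.3 kHz.
12.3 kHz > fs/2 = 10.35 kHz, folds to fs − 12.3 kHz = 8.4 kHz.
70.1 kHz mod fs = 8 kHz.
8 kHz ≤ fs/2 = 10.35 kHz, appears at 8 kHz.
10.7 kHz > fs/2 = 10.35 kHz, folds to fs − 10.7 kHz = 10 kHz.
28.7 kHz and 70.1 kHz both map to 8 kHz.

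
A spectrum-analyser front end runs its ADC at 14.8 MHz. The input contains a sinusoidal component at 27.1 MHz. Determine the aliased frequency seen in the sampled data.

2.5 MHz

27.1 MHz mod fs = 12.3 MHz.
12.3 MHz > fs/2 = 7.4 MHz, folds to fs − 12.3 MHz = 2.5 MHz.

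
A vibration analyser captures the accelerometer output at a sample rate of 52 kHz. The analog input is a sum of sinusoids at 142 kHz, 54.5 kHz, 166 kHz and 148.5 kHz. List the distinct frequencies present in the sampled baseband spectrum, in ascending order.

fs/2 = 26 kHz.
142 kHz mod fs = 38 kHz.
38 kHz > fs/2 = 26 kHz, folds to fs − 38 kHz = 14 kHz.
54.5 kHz mod fs = 2.5 kHz.
2.5 kHz ≤ fs/2 = 26 kHz, appears at 2.5 kHz.
166 kHz mod fs = 10 kHz.
10 kHz ≤ fs/2 = 26 kHz, appears at 10 kHz.
148.5 kHz mod fs = 44.5 kHz.
44.5 kHz > fs/2 = 26 kHz, folds to fs − 44.5 kHz = 7.5 kHz.
Distinct values: {2.5 kHz, 7.5 kHz, 10 kHz, 14 kHz}.

2.5 kHz, 7.5 kHz, 10 kHz, 14 kHz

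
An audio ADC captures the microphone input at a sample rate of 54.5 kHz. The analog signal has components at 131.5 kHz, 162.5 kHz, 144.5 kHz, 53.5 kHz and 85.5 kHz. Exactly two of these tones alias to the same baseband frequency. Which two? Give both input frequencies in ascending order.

53.5 kHz, 162.5 kHz

fs/2 = 27.25 kHz.
131.5 kHz mod fs = 22.5 kHz.
22.5 kHz ≤ fs/2 = 27.25 kHz, appears at 22.5 kHz.
162.5 kHz mod fs = 53.5 kHz.
53.5 kHz > fs/2 = 27.25 kHz, folds to fs − 53.5 kHz = 1 kHz.
144.5 kHz mod fs = 35.5 kHz.
35.5 kHz > fs/2 = 27.25 kHz, folds to fs − 35.5 kHz = 19 kHz.
53.5 kHz > fs/2 = 27.25 kHz, folds to fs − 53.5 kHz = 1 kHz.
85.5 kHz mod fs = 31 kHz.
31 kHz > fs/2 = 27.25 kHz, folds to fs − 31 kHz = 23.5 kHz.
53.5 kHz and 162.5 kHz both map to 1 kHz.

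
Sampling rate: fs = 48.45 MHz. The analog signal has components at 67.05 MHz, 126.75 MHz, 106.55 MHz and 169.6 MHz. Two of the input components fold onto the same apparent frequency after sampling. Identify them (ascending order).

fs/2 = 24.225 MHz.
67.05 MHz mod fs = 18.6 MHz.
18.6 MHz ≤ fs/2 = 24.225 MHz, appears at 18.6 MHz.
126.75 MHz mod fs = 29.85 MHz.
29.85 MHz > fs/2 = 24.225 MHz, folds to fs − 29.85 MHz = 18.6 MHz.
106.55 MHz mod fs = 9.65 MHz.
9.65 MHz ≤ fs/2 = 24.225 MHz, appears at 9.65 MHz.
169.6 MHz mod fs = 24.25 MHz.
24.25 MHz > fs/2 = 24.225 MHz, folds to fs − 24.25 MHz = 24.2 MHz.
67.05 MHz and 126.75 MHz both map to 18.6 MHz.

67.05 MHz, 126.75 MHz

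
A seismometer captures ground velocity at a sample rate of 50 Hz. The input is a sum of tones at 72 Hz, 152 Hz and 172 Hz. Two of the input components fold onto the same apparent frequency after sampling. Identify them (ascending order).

72 Hz, 172 Hz

fs/2 = 25 Hz.
72 Hz mod fs = 22 Hz.
22 Hz ≤ fs/2 = 25 Hz, appears at 22 Hz.
152 Hz mod fs = 2 Hz.
2 Hz ≤ fs/2 = 25 Hz, appears at 2 Hz.
172 Hz mod fs = 22 Hz.
22 Hz ≤ fs/2 = 25 Hz, appears at 22 Hz.
72 Hz and 172 Hz both map to 22 Hz.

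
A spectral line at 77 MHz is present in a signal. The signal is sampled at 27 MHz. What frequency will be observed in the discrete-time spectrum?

77 MHz mod fs = 23 MHz.
23 MHz > fs/2 = 13.5 MHz, folds to fs − 23 MHz = 4 MHz.

4 MHz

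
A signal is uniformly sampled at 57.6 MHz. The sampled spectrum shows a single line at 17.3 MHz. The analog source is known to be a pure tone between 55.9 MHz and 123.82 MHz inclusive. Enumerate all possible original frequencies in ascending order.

Frequencies that alias to 17.3 MHz are k·fs ± 17.3 MHz for integer k ≥ 0.
k=0: 17.3 MHz.
k=1: 40.3 MHz, 74.9 MHz.
k=2: 97.9 MHz, 132.5 MHz.
k=3: 155.5 MHz, 190.1 MHz.
Within [55.9 MHz, 123.82 MHz]: 74.9 MHz, 97.9 MHz.

74.9 MHz, 97.9 MHz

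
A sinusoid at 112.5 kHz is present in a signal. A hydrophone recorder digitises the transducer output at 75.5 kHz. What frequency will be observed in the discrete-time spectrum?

37 kHz

112.5 kHz mod fs = 37 kHz.
37 kHz ≤ fs/2 = 37.75 kHz, appears at 37 kHz.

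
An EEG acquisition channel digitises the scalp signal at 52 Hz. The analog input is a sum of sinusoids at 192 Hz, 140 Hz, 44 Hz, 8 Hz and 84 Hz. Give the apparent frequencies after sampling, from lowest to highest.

fs/2 = 26 Hz.
192 Hz mod fs = 36 Hz.
36 Hz > fs/2 = 26 Hz, folds to fs − 36 Hz = 16 Hz.
140 Hz mod fs = 36 Hz.
36 Hz > fs/2 = 26 Hz, folds to fs − 36 Hz = 16 Hz.
44 Hz > fs/2 = 26 Hz, folds to fs − 44 Hz = 8 Hz.
8 Hz ≤ fs/2 = 26 Hz, passes unchanged.
84 Hz mod fs = 32 Hz.
32 Hz > fs/2 = 26 Hz, folds to fs − 32 Hz = 20 Hz.
Distinct values: {8 Hz, 16 Hz, 20 Hz}.

8 Hz, 16 Hz, 20 Hz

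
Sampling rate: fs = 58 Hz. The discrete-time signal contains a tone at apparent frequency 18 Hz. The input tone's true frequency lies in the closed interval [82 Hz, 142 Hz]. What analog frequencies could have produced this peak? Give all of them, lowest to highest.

98 Hz, 134 Hz

Frequencies that alias to 18 Hz are k·fs ± 18 Hz for integer k ≥ 0.
k=0: 18 Hz.
k=1: 40 Hz, 76 Hz.
k=2: 98 Hz, 134 Hz.
k=3: 156 Hz, 192 Hz.
Within [82 Hz, 142 Hz]: 98 Hz, 134 Hz.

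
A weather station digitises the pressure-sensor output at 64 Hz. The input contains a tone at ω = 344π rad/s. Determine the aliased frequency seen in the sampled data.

20 Hz

ω = 344π rad/s → f = ω/(2π) = 172 Hz.
172 Hz mod fs = 44 Hz.
44 Hz > fs/2 = 32 Hz, folds to fs − 44 Hz = 20 Hz.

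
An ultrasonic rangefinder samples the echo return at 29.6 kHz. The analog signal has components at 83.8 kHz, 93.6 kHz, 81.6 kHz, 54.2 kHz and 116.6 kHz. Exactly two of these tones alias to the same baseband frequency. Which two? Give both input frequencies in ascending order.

fs/2 = 14.8 kHz.
83.8 kHz mod fs = 24.6 kHz.
24.6 kHz > fs/2 = 14.8 kHz, folds to fs − 24.6 kHz = 5 kHz.
93.6 kHz mod fs = 4.8 kHz.
4.8 kHz ≤ fs/2 = 14.8 kHz, appears at 4.8 kHz.
81.6 kHz mod fs = 22.4 kHz.
22.4 kHz > fs/2 = 14.8 kHz, folds to fs − 22.4 kHz = 7.2 kHz.
54.2 kHz mod fs = 24.6 kHz.
24.6 kHz > fs/2 = 14.8 kHz, folds to fs − 24.6 kHz = 5 kHz.
116.6 kHz mod fs = 27.8 kHz.
27.8 kHz > fs/2 = 14.8 kHz, folds to fs − 27.8 kHz = 1.8 kHz.
54.2 kHz and 83.8 kHz both map to 5 kHz.

54.2 kHz, 83.8 kHz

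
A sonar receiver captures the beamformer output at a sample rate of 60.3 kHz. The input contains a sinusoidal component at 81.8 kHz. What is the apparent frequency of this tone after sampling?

81.8 kHz mod fs = 21.5 kHz.
21.5 kHz ≤ fs/2 = 30.15 kHz, appears at 21.5 kHz.

21.5 kHz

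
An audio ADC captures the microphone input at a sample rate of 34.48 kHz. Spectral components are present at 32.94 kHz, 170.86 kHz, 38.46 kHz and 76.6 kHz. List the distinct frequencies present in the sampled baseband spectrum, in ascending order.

1.54 kHz, 3.98 kHz, 7.64 kHz

fs/2 = 17.24 kHz.
32.94 kHz > fs/2 = 17.24 kHz, folds to fs − 32.94 kHz = 1.54 kHz.
170.86 kHz mod fs = 32.94 kHz.
32.94 kHz > fs/2 = 17.24 kHz, folds to fs − 32.94 kHz = 1.54 kHz.
38.46 kHz mod fs = 3.98 kHz.
3.98 kHz ≤ fs/2 = 17.24 kHz, appears at 3.98 kHz.
76.6 kHz mod fs = 7.64 kHz.
7.64 kHz ≤ fs/2 = 17.24 kHz, appears at 7.64 kHz.
Distinct values: {1.54 kHz, 3.98 kHz, 7.64 kHz}.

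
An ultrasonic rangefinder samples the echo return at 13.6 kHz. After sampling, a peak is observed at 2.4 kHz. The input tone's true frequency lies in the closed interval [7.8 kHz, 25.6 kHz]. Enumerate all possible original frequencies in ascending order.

11.2 kHz, 16 kHz, 24.8 kHz

Frequencies that alias to 2.4 kHz are k·fs ± 2.4 kHz for integer k ≥ 0.
k=0: 2.4 kHz.
k=1: 11.2 kHz, 16 kHz.
k=2: 24.8 kHz, 29.6 kHz.
k=3: 38.4 kHz, 43.2 kHz.
Within [7.8 kHz, 25.6 kHz]: 11.2 kHz, 16 kHz, 24.8 kHz.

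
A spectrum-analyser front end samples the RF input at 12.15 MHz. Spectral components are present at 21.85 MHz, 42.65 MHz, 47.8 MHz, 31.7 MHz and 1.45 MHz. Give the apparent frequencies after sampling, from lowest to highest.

0.8 MHz, 1.45 MHz, 2.45 MHz, 4.75 MHz, 5.95 MHz

fs/2 = 6.075 MHz.
21.85 MHz mod fs = 9.7 MHz.
9.7 MHz > fs/2 = 6.075 MHz, folds to fs − 9.7 MHz = 2.45 MHz.
42.65 MHz mod fs = 6.2 MHz.
6.2 MHz > fs/2 = 6.075 MHz, folds to fs − 6.2 MHz = 5.95 MHz.
47.8 MHz mod fs = 11.35 MHz.
11.35 MHz > fs/2 = 6.075 MHz, folds to fs − 11.35 MHz = 0.8 MHz.
31.7 MHz mod fs = 7.4 MHz.
7.4 MHz > fs/2 = 6.075 MHz, folds to fs − 7.4 MHz = 4.75 MHz.
1.45 MHz ≤ fs/2 = 6.075 MHz, passes unchanged.
Distinct values: {0.8 MHz, 1.45 MHz, 2.45 MHz, 4.75 MHz, 5.95 MHz}.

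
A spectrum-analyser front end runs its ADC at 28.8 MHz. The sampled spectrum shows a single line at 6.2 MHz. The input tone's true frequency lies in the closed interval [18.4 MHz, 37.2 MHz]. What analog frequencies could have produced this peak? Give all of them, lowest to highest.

Frequencies that alias to 6.2 MHz are k·fs ± 6.2 MHz for integer k ≥ 0.
k=0: 6.2 MHz.
k=1: 22.6 MHz, 35 MHz.
k=2: 51.4 MHz, 63.8 MHz.
Within [18.4 MHz, 37.2 MHz]: 22.6 MHz, 35 MHz.

22.6 MHz, 35 MHz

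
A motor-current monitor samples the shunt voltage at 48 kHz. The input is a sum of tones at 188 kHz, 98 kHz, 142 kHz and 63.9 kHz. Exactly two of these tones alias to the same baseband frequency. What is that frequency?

2 kHz

fs/2 = 24 kHz.
188 kHz mod fs = 44 kHz.
44 kHz > fs/2 = 24 kHz, folds to fs − 44 kHz = 4 kHz.
98 kHz mod fs = 2 kHz.
2 kHz ≤ fs/2 = 24 kHz, appears at 2 kHz.
142 kHz mod fs = 46 kHz.
46 kHz > fs/2 = 24 kHz, folds to fs − 46 kHz = 2 kHz.
63.9 kHz mod fs = 15.9 kHz.
15.9 kHz ≤ fs/2 = 24 kHz, appears at 15.9 kHz.
98 kHz and 142 kHz both map to 2 kHz.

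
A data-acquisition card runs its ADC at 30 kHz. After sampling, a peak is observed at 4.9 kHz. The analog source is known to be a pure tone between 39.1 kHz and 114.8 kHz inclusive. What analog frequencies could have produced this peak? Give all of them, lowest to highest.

Frequencies that alias to 4.9 kHz are k·fs ± 4.9 kHz for integer k ≥ 0.
k=0: 4.9 kHz.
k=1: 25.1 kHz, 34.9 kHz.
k=2: 55.1 kHz, 64.9 kHz.
k=3: 85.1 kHz, 94.9 kHz.
k=4: 115.1 kHz, 124.9 kHz.
Within [39.1 kHz, 114.8 kHz]: 55.1 kHz, 64.9 kHz, 85.1 kHz, 94.9 kHz.

55.1 kHz, 64.9 kHz, 85.1 kHz, 94.9 kHz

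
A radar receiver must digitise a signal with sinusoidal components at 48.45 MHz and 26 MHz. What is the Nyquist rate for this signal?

Highest-frequency component: 48.45 MHz.
Nyquist rate = 2 × 48.45 MHz = 96.9 MHz.

96.9 MHz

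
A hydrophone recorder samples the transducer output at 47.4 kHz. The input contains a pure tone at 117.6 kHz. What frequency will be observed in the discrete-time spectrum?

22.8 kHz

117.6 kHz mod fs = 22.8 kHz.
22.8 kHz ≤ fs/2 = 23.7 kHz, appears at 22.8 kHz.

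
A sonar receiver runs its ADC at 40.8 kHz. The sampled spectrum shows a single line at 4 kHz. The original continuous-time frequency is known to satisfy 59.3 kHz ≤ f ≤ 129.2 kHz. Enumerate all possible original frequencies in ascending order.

77.6 kHz, 85.6 kHz, 118.4 kHz, 126.4 kHz

Frequencies that alias to 4 kHz are k·fs ± 4 kHz for integer k ≥ 0.
k=0: 4 kHz.
k=1: 36.8 kHz, 44.8 kHz.
k=2: 77.6 kHz, 85.6 kHz.
k=3: 118.4 kHz, 126.4 kHz.
k=4: 159.2 kHz, 167.2 kHz.
Within [59.3 kHz, 129.2 kHz]: 77.6 kHz, 85.6 kHz, 118.4 kHz, 126.4 kHz.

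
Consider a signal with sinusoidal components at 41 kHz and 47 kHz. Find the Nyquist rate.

94 kHz

Highest-frequency component: 47 kHz.
Nyquist rate = 2 × 47 kHz = 94 kHz.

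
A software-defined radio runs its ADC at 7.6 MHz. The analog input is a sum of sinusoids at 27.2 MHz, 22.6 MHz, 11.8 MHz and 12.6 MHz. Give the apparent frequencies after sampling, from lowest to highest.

0.2 MHz, 2.6 MHz, 3.2 MHz, 3.4 MHz

fs/2 = 3.8 MHz.
27.2 MHz mod fs = 4.4 MHz.
4.4 MHz > fs/2 = 3.8 MHz, folds to fs − 4.4 MHz = 3.2 MHz.
22.6 MHz mod fs = 7.4 MHz.
7.4 MHz > fs/2 = 3.8 MHz, folds to fs − 7.4 MHz = 0.2 MHz.
11.8 MHz mod fs = 4.2 MHz.
4.2 MHz > fs/2 = 3.8 MHz, folds to fs − 4.2 MHz = 3.4 MHz.
12.6 MHz mod fs = 5 MHz.
5 MHz > fs/2 = 3.8 MHz, folds to fs − 5 MHz = 2.6 MHz.
Distinct values: {0.2 MHz, 2.6 MHz, 3.2 MHz, 3.4 MHz}.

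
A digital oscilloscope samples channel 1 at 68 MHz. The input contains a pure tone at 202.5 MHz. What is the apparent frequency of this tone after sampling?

1.5 MHz

202.5 MHz mod fs = 66.5 MHz.
66.5 MHz > fs/2 = 34 MHz, folds to fs − 66.5 MHz = 1.5 MHz.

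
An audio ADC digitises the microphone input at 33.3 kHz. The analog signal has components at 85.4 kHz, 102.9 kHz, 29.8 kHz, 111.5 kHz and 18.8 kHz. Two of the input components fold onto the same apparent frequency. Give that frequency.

fs/2 = 16.65 kHz.
85.4 kHz mod fs = 18.8 kHz.
18.8 kHz > fs/2 = 16.65 kHz, folds to fs − 18.8 kHz = 14.5 kHz.
102.9 kHz mod fs = 3 kHz.
3 kHz ≤ fs/2 = 16.65 kHz, appears at 3 kHz.
29.8 kHz > fs/2 = 16.65 kHz, folds to fs − 29.8 kHz = 3.5 kHz.
111.5 kHz mod fs = 11.6 kHz.
11.6 kHz ≤ fs/2 = 16.65 kHz, appears at 11.6 kHz.
18.8 kHz > fs/2 = 16.65 kHz, folds to fs − 18.8 kHz = 14.5 kHz.
18.8 kHz and 85.4 kHz both map to 14.5 kHz.

14.5 kHz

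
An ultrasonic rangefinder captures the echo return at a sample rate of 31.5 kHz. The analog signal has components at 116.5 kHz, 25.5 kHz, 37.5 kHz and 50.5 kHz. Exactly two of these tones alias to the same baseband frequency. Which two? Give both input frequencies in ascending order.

fs/2 = 15.75 kHz.
116.5 kHz mod fs = 22 kHz.
22 kHz > fs/2 = 15.75 kHz, folds to fs − 22 kHz = 9.5 kHz.
25.5 kHz > fs/2 = 15.75 kHz, folds to fs − 25.5 kHz = 6 kHz.
37.5 kHz mod fs = 6 kHz.
6 kHz ≤ fs/2 = 15.75 kHz, appears at 6 kHz.
50.5 kHz mod fs = 19 kHz.
19 kHz > fs/2 = 15.75 kHz, folds to fs − 19 kHz = 12.5 kHz.
25.5 kHz and 37.5 kHz both map to 6 kHz.

25.5 kHz, 37.5 kHz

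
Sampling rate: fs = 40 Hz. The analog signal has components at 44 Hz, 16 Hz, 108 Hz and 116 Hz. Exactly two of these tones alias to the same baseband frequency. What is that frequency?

4 Hz

fs/2 = 20 Hz.
44 Hz mod fs = 4 Hz.
4 Hz ≤ fs/2 = 20 Hz, appears at 4 Hz.
16 Hz ≤ fs/2 = 20 Hz, passes unchanged.
108 Hz mod fs = 28 Hz.
28 Hz > fs/2 = 20 Hz, folds to fs − 28 Hz = 12 Hz.
116 Hz mod fs = 36 Hz.
36 Hz > fs/2 = 20 Hz, folds to fs − 36 Hz = 4 Hz.
44 Hz and 116 Hz both map to 4 Hz.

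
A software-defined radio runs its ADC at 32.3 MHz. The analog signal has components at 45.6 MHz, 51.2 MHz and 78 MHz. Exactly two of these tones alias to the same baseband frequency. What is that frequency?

13.4 MHz

fs/2 = 16.15 MHz.
45.6 MHz mod fs = 13.3 MHz.
13.3 MHz ≤ fs/2 = 16.15 MHz, appears at 13.3 MHz.
51.2 MHz mod fs = 18.9 MHz.
18.9 MHz > fs/2 = 16.15 MHz, folds to fs − 18.9 MHz = 13.4 MHz.
78 MHz mod fs = 13.4 MHz.
13.4 MHz ≤ fs/2 = 16.15 MHz, appears at 13.4 MHz.
51.2 MHz and 78 MHz both map to 13.4 MHz.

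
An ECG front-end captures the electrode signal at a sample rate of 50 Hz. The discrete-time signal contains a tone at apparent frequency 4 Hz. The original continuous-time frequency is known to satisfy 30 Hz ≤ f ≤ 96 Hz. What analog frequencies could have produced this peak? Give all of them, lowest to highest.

46 Hz, 54 Hz, 96 Hz

Frequencies that alias to 4 Hz are k·fs ± 4 Hz for integer k ≥ 0.
k=0: 4 Hz.
k=1: 46 Hz, 54 Hz.
k=2: 96 Hz, 104 Hz.
k=3: 146 Hz, 154 Hz.
Within [30 Hz, 96 Hz]: 46 Hz, 54 Hz, 96 Hz.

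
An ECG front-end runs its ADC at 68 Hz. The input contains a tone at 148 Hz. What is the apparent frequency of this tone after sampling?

12 Hz

148 Hz mod fs = 12 Hz.
12 Hz ≤ fs/2 = 34 Hz, appears at 12 Hz.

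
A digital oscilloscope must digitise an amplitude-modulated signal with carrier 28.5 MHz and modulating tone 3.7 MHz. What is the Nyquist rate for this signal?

AM sidebands sit at fc ± fm = 24.8 MHz and 32.2 MHz.
Highest-frequency component: 32.2 MHz.
Nyquist rate = 2 × 32.2 MHz = 64.4 MHz.

64.4 MHz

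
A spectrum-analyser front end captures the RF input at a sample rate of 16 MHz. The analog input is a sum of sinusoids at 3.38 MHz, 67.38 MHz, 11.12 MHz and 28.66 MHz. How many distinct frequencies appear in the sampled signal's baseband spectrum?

3

fs/2 = 8 MHz.
3.38 MHz ≤ fs/2 = 8 MHz, passes unchanged.
67.38 MHz mod fs = 3.38 MHz.
3.38 MHz ≤ fs/2 = 8 MHz, appears at 3.38 MHz.
11.12 MHz > fs/2 = 8 MHz, folds to fs − 11.12 MHz = 4.88 MHz.
28.66 MHz mod fs = 12.66 MHz.
12.66 MHz > fs/2 = 8 MHz, folds to fs − 12.66 MHz = 3.34 MHz.
Distinct values: {3.34 MHz, 3.38 MHz, 4.88 MHz} → 3.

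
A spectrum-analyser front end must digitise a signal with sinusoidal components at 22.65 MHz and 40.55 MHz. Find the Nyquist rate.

81.1 MHz

Highest-frequency component: 40.55 MHz.
Nyquist rate = 2 × 40.55 MHz = 81.1 MHz.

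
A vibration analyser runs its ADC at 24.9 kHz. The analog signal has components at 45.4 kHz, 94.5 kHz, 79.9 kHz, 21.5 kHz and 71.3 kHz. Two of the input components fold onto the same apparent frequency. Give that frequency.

fs/2 = 12.45 kHz.
45.4 kHz mod fs = 20.5 kHz.
20.5 kHz > fs/2 = 12.45 kHz, folds to fs − 20.5 kHz = 4.4 kHz.
94.5 kHz mod fs = 19.8 kHz.
19.8 kHz > fs/2 = 12.45 kHz, folds to fs − 19.8 kHz = 5.1 kHz.
79.9 kHz mod fs = 5.2 kHz.
5.2 kHz ≤ fs/2 = 12.45 kHz, appears at 5.2 kHz.
21.5 kHz > fs/2 = 12.45 kHz, folds to fs − 21.5 kHz = 3.4 kHz.
71.3 kHz mod fs = 21.5 kHz.
21.5 kHz > fs/2 = 12.45 kHz, folds to fs − 21.5 kHz = 3.4 kHz.
21.5 kHz and 71.3 kHz both map to 3.4 kHz.

3.4 kHz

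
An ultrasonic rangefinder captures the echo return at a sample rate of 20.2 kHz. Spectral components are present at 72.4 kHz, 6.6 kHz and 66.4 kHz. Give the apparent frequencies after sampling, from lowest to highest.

5.8 kHz, 6.6 kHz, 8.4 kHz

fs/2 = 10.1 kHz.
72.4 kHz mod fs = 11.8 kHz.
11.8 kHz > fs/2 = 10.1 kHz, folds to fs − 11.8 kHz = 8.4 kHz.
6.6 kHz ≤ fs/2 = 10.1 kHz, passes unchanged.
66.4 kHz mod fs = 5.8 kHz.
5.8 kHz ≤ fs/2 = 10.1 kHz, appears at 5.8 kHz.
Distinct values: {5.8 kHz, 6.6 kHz, 8.4 kHz}.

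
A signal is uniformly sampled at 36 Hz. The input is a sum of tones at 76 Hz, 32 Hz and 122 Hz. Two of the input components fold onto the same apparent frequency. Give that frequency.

fs/2 = 18 Hz.
76 Hz mod fs = 4 Hz.
4 Hz ≤ fs/2 = 18 Hz, appears at 4 Hz.
32 Hz > fs/2 = 18 Hz, folds to fs − 32 Hz = 4 Hz.
122 Hz mod fs = 14 Hz.
14 Hz ≤ fs/2 = 18 Hz, appears at 14 Hz.
32 Hz and 76 Hz both map to 4 Hz.

4 Hz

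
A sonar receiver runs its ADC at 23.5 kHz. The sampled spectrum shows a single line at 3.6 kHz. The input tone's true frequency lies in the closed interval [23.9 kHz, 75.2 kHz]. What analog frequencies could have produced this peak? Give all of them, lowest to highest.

27.1 kHz, 43.4 kHz, 50.6 kHz, 66.9 kHz, 74.1 kHz

Frequencies that alias to 3.6 kHz are k·fs ± 3.6 kHz for integer k ≥ 0.
k=0: 3.6 kHz.
k=1: 19.9 kHz, 27.1 kHz.
k=2: 43.4 kHz, 50.6 kHz.
k=3: 66.9 kHz, 74.1 kHz.
k=4: 90.4 kHz, 97.6 kHz.
Within [23.9 kHz, 75.2 kHz]: 27.1 kHz, 43.4 kHz, 50.6 kHz, 66.9 kHz, 74.1 kHz.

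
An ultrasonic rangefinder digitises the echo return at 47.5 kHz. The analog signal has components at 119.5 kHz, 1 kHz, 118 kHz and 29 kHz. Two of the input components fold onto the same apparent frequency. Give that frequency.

23 kHz

fs/2 = 23.75 kHz.
119.5 kHz mod fs = 24.5 kHz.
24.5 kHz > fs/2 = 23.75 kHz, folds to fs − 24.5 kHz = 23 kHz.
1 kHz ≤ fs/2 = 23.75 kHz, passes unchanged.
118 kHz mod fs = 23 kHz.
23 kHz ≤ fs/2 = 23.75 kHz, appears at 23 kHz.
29 kHz > fs/2 = 23.75 kHz, folds to fs − 29 kHz = 18.5 kHz.
118 kHz and 119.5 kHz both map to 23 kHz.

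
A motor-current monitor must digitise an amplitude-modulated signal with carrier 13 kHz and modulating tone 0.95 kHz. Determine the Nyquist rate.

AM sidebands sit at fc ± fm = 12.05 kHz and 13.95 kHz.
Highest-frequency component: 13.95 kHz.
Nyquist rate = 2 × 13.95 kHz = 27.9 kHz.

27.9 kHz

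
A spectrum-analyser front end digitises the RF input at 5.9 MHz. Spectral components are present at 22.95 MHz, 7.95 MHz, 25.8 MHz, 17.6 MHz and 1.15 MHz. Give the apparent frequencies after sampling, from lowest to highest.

0.1 MHz, 0.65 MHz, 1.15 MHz, 2.05 MHz, 2.2 MHz

fs/2 = 2.95 MHz.
22.95 MHz mod fs = 5.25 MHz.
5.25 MHz > fs/2 = 2.95 MHz, folds to fs − 5.25 MHz = 0.65 MHz.
7.95 MHz mod fs = 2.05 MHz.
2.05 MHz ≤ fs/2 = 2.95 MHz, appears at 2.05 MHz.
25.8 MHz mod fs = 2.2 MHz.
2.2 MHz ≤ fs/2 = 2.95 MHz, appears at 2.2 MHz.
17.6 MHz mod fs = 5.8 MHz.
5.8 MHz > fs/2 = 2.95 MHz, folds to fs − 5.8 MHz = 0.1 MHz.
1.15 MHz ≤ fs/2 = 2.95 MHz, passes unchanged.
Distinct values: {0.1 MHz, 0.65 MHz, 1.15 MHz, 2.05 MHz, 2.2 MHz}.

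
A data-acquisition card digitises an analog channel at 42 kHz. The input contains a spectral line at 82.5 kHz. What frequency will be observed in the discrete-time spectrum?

82.5 kHz mod fs = 40.5 kHz.
40.5 kHz > fs/2 = 21 kHz, folds to fs − 40.5 kHz = 1.5 kHz.

1.5 kHz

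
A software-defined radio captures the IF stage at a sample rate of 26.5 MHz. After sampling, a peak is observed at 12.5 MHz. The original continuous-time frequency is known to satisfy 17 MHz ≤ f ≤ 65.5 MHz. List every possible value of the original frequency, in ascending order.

39 MHz, 40.5 MHz, 65.5 MHz

Frequencies that alias to 12.5 MHz are k·fs ± 12.5 MHz for integer k ≥ 0.
k=0: 12.5 MHz.
k=1: 14 MHz, 39 MHz.
k=2: 40.5 MHz, 65.5 MHz.
k=3: 67 MHz, 92 MHz.
Within [17 MHz, 65.5 MHz]: 39 MHz, 40.5 MHz, 65.5 MHz.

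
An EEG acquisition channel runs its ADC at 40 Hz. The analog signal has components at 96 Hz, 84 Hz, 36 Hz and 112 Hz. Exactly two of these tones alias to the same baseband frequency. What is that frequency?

4 Hz

fs/2 = 20 Hz.
96 Hz mod fs = 16 Hz.
16 Hz ≤ fs/2 = 20 Hz, appears at 16 Hz.
84 Hz mod fs = 4 Hz.
4 Hz ≤ fs/2 = 20 Hz, appears at 4 Hz.
36 Hz > fs/2 = 20 Hz, folds to fs − 36 Hz = 4 Hz.
112 Hz mod fs = 32 Hz.
32 Hz > fs/2 = 20 Hz, folds to fs − 32 Hz = 8 Hz.
36 Hz and 84 Hz both map to 4 Hz.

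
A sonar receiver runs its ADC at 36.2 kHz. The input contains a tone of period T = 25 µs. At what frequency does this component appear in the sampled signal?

3.8 kHz

T = 25 µs → f = 1/T = 40 kHz.
40 kHz mod fs = 3.8 kHz.
3.8 kHz ≤ fs/2 = 18.1 kHz, appears at 3.8 kHz.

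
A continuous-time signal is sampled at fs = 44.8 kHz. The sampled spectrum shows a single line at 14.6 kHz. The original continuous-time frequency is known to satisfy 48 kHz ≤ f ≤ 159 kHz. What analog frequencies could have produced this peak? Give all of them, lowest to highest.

59.4 kHz, 75 kHz, 104.2 kHz, 119.8 kHz, 149 kHz

Frequencies that alias to 14.6 kHz are k·fs ± 14.6 kHz for integer k ≥ 0.
k=0: 14.6 kHz.
k=1: 30.2 kHz, 59.4 kHz.
k=2: 75 kHz, 104.2 kHz.
k=3: 119.8 kHz, 149 kHz.
k=4: 164.6 kHz, 193.8 kHz.
Within [48 kHz, 159 kHz]: 59.4 kHz, 75 kHz, 104.2 kHz, 119.8 kHz, 149 kHz.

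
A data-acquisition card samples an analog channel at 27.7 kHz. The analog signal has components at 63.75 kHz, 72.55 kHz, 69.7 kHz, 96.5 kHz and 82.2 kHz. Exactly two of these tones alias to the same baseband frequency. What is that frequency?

fs/2 = 13.85 kHz.
63.75 kHz mod fs = 8.35 kHz.
8.35 kHz ≤ fs/2 = 13.85 kHz, appears at 8.35 kHz.
72.55 kHz mod fs = 17.15 kHz.
17.15 kHz > fs/2 = 13.85 kHz, folds to fs − 17.15 kHz = 10.55 kHz.
69.7 kHz mod fs = 14.3 kHz.
14.3 kHz > fs/2 = 13.85 kHz, folds to fs − 14.3 kHz = 13.4 kHz.
96.5 kHz mod fs = 13.4 kHz.
13.4 kHz ≤ fs/2 = 13.85 kHz, appears at 13.4 kHz.
82.2 kHz mod fs = 26.8 kHz.
26.8 kHz > fs/2 = 13.85 kHz, folds to fs − 26.8 kHz = 0.9 kHz.
69.7 kHz and 96.5 kHz both map to 13.4 kHz.

13.4 kHz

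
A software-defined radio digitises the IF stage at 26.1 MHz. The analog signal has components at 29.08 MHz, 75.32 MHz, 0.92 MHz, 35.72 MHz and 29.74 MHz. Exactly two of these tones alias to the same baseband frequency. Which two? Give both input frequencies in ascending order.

29.08 MHz, 75.32 MHz

fs/2 = 13.05 MHz.
29.08 MHz mod fs = 2.98 MHz.
2.98 MHz ≤ fs/2 = 13.05 MHz, appears at 2.98 MHz.
75.32 MHz mod fs = 23.12 MHz.
23.12 MHz > fs/2 = 13.05 MHz, folds to fs − 23.12 MHz = 2.98 MHz.
0.92 MHz ≤ fs/2 = 13.05 MHz, passes unchanged.
35.72 MHz mod fs = 9.62 MHz.
9.62 MHz ≤ fs/2 = 13.05 MHz, appears at 9.62 MHz.
29.74 MHz mod fs = 3.64 MHz.
3.64 MHz ≤ fs/2 = 13.05 MHz, appears at 3.64 MHz.
29.08 MHz and 75.32 MHz both map to 2.98 MHz.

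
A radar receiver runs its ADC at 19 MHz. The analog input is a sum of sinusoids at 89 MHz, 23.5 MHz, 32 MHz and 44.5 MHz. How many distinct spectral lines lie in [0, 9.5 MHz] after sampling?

3

fs/2 = 9.5 MHz.
89 MHz mod fs = 13 MHz.
13 MHz > fs/2 = 9.5 MHz, folds to fs − 13 MHz = 6 MHz.
23.5 MHz mod fs = 4.5 MHz.
4.5 MHz ≤ fs/2 = 9.5 MHz, appears at 4.5 MHz.
32 MHz mod fs = 13 MHz.
13 MHz > fs/2 = 9.5 MHz, folds to fs − 13 MHz = 6 MHz.
44.5 MHz mod fs = 6.5 MHz.
6.5 MHz ≤ fs/2 = 9.5 MHz, appears at 6.5 MHz.
Distinct values: {4.5 MHz, 6 MHz, 6.5 MHz} → 3.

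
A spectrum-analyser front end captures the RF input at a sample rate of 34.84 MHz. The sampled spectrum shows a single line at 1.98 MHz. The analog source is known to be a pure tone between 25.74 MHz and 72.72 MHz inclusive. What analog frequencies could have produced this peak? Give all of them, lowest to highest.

Frequencies that alias to 1.98 MHz are k·fs ± 1.98 MHz for integer k ≥ 0.
k=0: 1.98 MHz.
k=1: 32.86 MHz, 36.82 MHz.
k=2: 67.7 MHz, 71.66 MHz.
k=3: 102.54 MHz, 106.5 MHz.
Within [25.74 MHz, 72.72 MHz]: 32.86 MHz, 36.82 MHz, 67.7 MHz, 71.66 MHz.

32.86 MHz, 36.82 MHz, 67.7 MHz, 71.66 MHz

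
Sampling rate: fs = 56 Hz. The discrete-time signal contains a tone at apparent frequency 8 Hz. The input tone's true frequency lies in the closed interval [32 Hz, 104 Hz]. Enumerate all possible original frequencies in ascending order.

Frequencies that alias to 8 Hz are k·fs ± 8 Hz for integer k ≥ 0.
k=0: 8 Hz.
k=1: 48 Hz, 64 Hz.
k=2: 104 Hz, 120 Hz.
k=3: 160 Hz, 176 Hz.
Within [32 Hz, 104 Hz]: 48 Hz, 64 Hz, 104 Hz.

48 Hz, 64 Hz, 104 Hz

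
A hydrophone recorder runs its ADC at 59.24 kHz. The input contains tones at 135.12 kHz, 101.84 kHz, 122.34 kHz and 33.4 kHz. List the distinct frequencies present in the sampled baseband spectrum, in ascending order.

fs/2 = 29.62 kHz.
135.12 kHz mod fs = 16.64 kHz.
16.64 kHz ≤ fs/2 = 29.62 kHz, appears at 16.64 kHz.
101.84 kHz mod fs = 42.6 kHz.
42.6 kHz > fs/2 = 29.62 kHz, folds to fs − 42.6 kHz = 16.64 kHz.
122.34 kHz mod fs = 3.86 kHz.
3.86 kHz ≤ fs/2 = 29.62 kHz, appears at 3.86 kHz.
33.4 kHz > fs/2 = 29.62 kHz, folds to fs − 33.4 kHz = 25.84 kHz.
Distinct values: {3.86 kHz, 16.64 kHz, 25.84 kHz}.

3.86 kHz, 16.64 kHz, 25.84 kHz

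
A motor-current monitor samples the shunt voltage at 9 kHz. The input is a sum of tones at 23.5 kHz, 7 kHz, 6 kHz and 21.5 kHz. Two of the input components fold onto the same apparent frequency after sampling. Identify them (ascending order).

21.5 kHz, 23.5 kHz

fs/2 = 4.5 kHz.
23.5 kHz mod fs = 5.5 kHz.
5.5 kHz > fs/2 = 4.5 kHz, folds to fs − 5.5 kHz = 3.5 kHz.
7 kHz > fs/2 = 4.5 kHz, folds to fs − 7 kHz = 2 kHz.
6 kHz > fs/2 = 4.5 kHz, folds to fs − 6 kHz = 3 kHz.
21.5 kHz mod fs = 3.5 kHz.
3.5 kHz ≤ fs/2 = 4.5 kHz, appears at 3.5 kHz.
21.5 kHz and 23.5 kHz both map to 3.5 kHz.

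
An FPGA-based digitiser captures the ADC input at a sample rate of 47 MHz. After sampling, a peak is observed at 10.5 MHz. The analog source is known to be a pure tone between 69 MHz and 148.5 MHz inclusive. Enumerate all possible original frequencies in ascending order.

Frequencies that alias to 10.5 MHz are k·fs ± 10.5 MHz for integer k ≥ 0.
k=0: 10.5 MHz.
k=1: 36.5 MHz, 57.5 MHz.
k=2: 83.5 MHz, 104.5 MHz.
k=3: 130.5 MHz, 151.5 MHz.
k=4: 177.5 MHz, 198.5 MHz.
Within [69 MHz, 148.5 MHz]: 83.5 MHz, 104.5 MHz, 130.5 MHz.

83.5 MHz, 104.5 MHz, 130.5 MHz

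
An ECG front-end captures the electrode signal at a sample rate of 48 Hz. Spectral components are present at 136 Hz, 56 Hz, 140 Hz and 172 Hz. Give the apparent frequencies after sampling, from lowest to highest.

4 Hz, 8 Hz, 20 Hz

fs/2 = 24 Hz.
136 Hz mod fs = 40 Hz.
40 Hz > fs/2 = 24 Hz, folds to fs − 40 Hz = 8 Hz.
56 Hz mod fs = 8 Hz.
8 Hz ≤ fs/2 = 24 Hz, appears at 8 Hz.
140 Hz mod fs = 44 Hz.
44 Hz > fs/2 = 24 Hz, folds to fs − 44 Hz = 4 Hz.
172 Hz mod fs = 28 Hz.
28 Hz > fs/2 = 24 Hz, folds to fs − 28 Hz = 20 Hz.
Distinct values: {4 Hz, 8 Hz, 20 Hz}.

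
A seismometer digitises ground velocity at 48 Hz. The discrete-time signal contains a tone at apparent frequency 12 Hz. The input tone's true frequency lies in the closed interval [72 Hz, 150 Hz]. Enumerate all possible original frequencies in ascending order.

84 Hz, 108 Hz, 132 Hz

Frequencies that alias to 12 Hz are k·fs ± 12 Hz for integer k ≥ 0.
k=0: 12 Hz.
k=1: 36 Hz, 60 Hz.
k=2: 84 Hz, 108 Hz.
k=3: 132 Hz, 156 Hz.
k=4: 180 Hz, 204 Hz.
Within [72 Hz, 150 Hz]: 84 Hz, 108 Hz, 132 Hz.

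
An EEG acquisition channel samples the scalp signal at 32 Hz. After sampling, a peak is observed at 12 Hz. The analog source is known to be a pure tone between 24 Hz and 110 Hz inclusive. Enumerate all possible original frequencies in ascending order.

Frequencies that alias to 12 Hz are k·fs ± 12 Hz for integer k ≥ 0.
k=0: 12 Hz.
k=1: 20 Hz, 44 Hz.
k=2: 52 Hz, 76 Hz.
k=3: 84 Hz, 108 Hz.
k=4: 116 Hz, 140 Hz.
Within [24 Hz, 110 Hz]: 44 Hz, 52 Hz, 76 Hz, 84 Hz, 108 Hz.

44 Hz, 52 Hz, 76 Hz, 84 Hz, 108 Hz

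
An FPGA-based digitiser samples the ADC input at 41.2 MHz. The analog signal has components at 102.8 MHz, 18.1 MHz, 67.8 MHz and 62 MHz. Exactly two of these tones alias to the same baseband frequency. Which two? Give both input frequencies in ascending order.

62 MHz, 102.8 MHz

fs/2 = 20.6 MHz.
102.8 MHz mod fs = 20.4 MHz.
20.4 MHz ≤ fs/2 = 20.6 MHz, appears at 20.4 MHz.
18.1 MHz ≤ fs/2 = 20.6 MHz, passes unchanged.
67.8 MHz mod fs = 26.6 MHz.
26.6 MHz > fs/2 = 20.6 MHz, folds to fs − 26.6 MHz = 14.6 MHz.
62 MHz mod fs = 20.8 MHz.
20.8 MHz > fs/2 = 20.6 MHz, folds to fs − 20.8 MHz = 20.4 MHz.
62 MHz and 102.8 MHz both map to 20.4 MHz.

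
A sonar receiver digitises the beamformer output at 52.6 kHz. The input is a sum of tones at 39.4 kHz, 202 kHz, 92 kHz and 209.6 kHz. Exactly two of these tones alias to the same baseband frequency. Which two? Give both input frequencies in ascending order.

39.4 kHz, 92 kHz

fs/2 = 26.3 kHz.
39.4 kHz > fs/2 = 26.3 kHz, folds to fs − 39.4 kHz = 13.2 kHz.
202 kHz mod fs = 44.2 kHz.
44.2 kHz > fs/2 = 26.3 kHz, folds to fs − 44.2 kHz = 8.4 kHz.
92 kHz mod fs = 39.4 kHz.
39.4 kHz > fs/2 = 26.3 kHz, folds to fs − 39.4 kHz = 13.2 kHz.
209.6 kHz mod fs = 51.8 kHz.
51.8 kHz > fs/2 = 26.3 kHz, folds to fs − 51.8 kHz = 0.8 kHz.
39.4 kHz and 92 kHz both map to 13.2 kHz.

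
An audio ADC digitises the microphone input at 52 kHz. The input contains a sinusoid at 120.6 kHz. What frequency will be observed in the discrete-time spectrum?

16.6 kHz

120.6 kHz mod fs = 16.6 kHz.
16.6 kHz ≤ fs/2 = 26 kHz, appears at 16.6 kHz.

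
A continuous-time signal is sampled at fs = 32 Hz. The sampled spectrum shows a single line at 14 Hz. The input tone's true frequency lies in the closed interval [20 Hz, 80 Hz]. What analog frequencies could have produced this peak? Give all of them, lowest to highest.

Frequencies that alias to 14 Hz are k·fs ± 14 Hz for integer k ≥ 0.
k=0: 14 Hz.
k=1: 18 Hz, 46 Hz.
k=2: 50 Hz, 78 Hz.
k=3: 82 Hz, 110 Hz.
Within [20 Hz, 80 Hz]: 46 Hz, 50 Hz, 78 Hz.

46 Hz, 50 Hz, 78 Hz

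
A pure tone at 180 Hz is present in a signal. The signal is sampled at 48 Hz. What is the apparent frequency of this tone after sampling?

12 Hz

180 Hz mod fs = 36 Hz.
36 Hz > fs/2 = 24 Hz, folds to fs − 36 Hz = 12 Hz.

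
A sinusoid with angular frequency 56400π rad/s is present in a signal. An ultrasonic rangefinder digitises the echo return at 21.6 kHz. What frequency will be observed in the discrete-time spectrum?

6.6 kHz

ω = 56400π rad/s → f = ω/(2π) = 28200 Hz = 28.2 kHz.
28.2 kHz mod fs = 6.6 kHz.
6.6 kHz ≤ fs/2 = 10.8 kHz, appears at 6.6 kHz.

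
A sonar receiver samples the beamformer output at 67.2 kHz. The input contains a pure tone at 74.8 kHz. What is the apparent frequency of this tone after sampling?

74.8 kHz mod fs = 7.6 kHz.
7.6 kHz ≤ fs/2 = 33.6 kHz, appears at 7.6 kHz.

7.6 kHz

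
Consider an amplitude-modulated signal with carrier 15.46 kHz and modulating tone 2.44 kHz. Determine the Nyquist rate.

AM sidebands sit at fc ± fm = 13.02 kHz and 17.9 kHz.
Highest-frequency component: 17.9 kHz.
Nyquist rate = 2 × 17.9 kHz = 35.8 kHz.

35.8 kHz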